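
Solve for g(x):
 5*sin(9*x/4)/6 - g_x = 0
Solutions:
 g(x) = C1 - 10*cos(9*x/4)/27


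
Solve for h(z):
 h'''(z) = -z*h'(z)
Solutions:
 h(z) = C1 + Integral(C2*airyai(-z) + C3*airybi(-z), z)


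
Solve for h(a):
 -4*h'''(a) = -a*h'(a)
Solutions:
 h(a) = C1 + Integral(C2*airyai(2^(1/3)*a/2) + C3*airybi(2^(1/3)*a/2), a)


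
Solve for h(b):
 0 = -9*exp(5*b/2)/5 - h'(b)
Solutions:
 h(b) = C1 - 18*exp(5*b/2)/25


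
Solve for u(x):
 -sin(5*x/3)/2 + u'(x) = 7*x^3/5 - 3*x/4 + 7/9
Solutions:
 u(x) = C1 + 7*x^4/20 - 3*x^2/8 + 7*x/9 - 3*cos(5*x/3)/10


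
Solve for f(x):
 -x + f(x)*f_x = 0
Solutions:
 f(x) = -sqrt(C1 + x^2)
 f(x) = sqrt(C1 + x^2)


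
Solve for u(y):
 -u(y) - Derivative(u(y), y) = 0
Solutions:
 u(y) = C1*exp(-y)


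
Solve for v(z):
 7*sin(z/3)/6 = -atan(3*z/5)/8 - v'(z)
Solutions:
 v(z) = C1 - z*atan(3*z/5)/8 + 5*log(9*z^2 + 25)/48 + 7*cos(z/3)/2


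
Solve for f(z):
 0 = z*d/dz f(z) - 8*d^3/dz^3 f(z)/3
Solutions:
 f(z) = C1 + Integral(C2*airyai(3^(1/3)*z/2) + C3*airybi(3^(1/3)*z/2), z)


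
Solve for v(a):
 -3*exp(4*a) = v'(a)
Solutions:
 v(a) = C1 - 3*exp(4*a)/4


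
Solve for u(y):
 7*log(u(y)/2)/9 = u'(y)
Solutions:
 9*Integral(1/(-log(_y) + log(2)), (_y, u(y)))/7 = C1 - y


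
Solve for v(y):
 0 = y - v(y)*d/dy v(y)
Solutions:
 v(y) = -sqrt(C1 + y^2)
 v(y) = sqrt(C1 + y^2)


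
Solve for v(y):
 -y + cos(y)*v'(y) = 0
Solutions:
 v(y) = C1 + Integral(y/cos(y), y)


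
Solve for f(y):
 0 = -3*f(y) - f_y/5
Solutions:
 f(y) = C1*exp(-15*y)


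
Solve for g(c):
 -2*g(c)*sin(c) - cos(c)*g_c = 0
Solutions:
 g(c) = C1*cos(c)^2


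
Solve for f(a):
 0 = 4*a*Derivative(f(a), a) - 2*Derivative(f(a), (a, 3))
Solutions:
 f(a) = C1 + Integral(C2*airyai(2^(1/3)*a) + C3*airybi(2^(1/3)*a), a)


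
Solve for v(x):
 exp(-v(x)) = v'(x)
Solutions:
 v(x) = log(C1 + x)


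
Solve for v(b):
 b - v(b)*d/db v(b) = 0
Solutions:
 v(b) = -sqrt(C1 + b^2)
 v(b) = sqrt(C1 + b^2)


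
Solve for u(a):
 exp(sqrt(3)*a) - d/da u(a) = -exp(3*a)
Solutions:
 u(a) = C1 + exp(3*a)/3 + sqrt(3)*exp(sqrt(3)*a)/3


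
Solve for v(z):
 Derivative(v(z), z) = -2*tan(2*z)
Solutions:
 v(z) = C1 + log(cos(2*z))


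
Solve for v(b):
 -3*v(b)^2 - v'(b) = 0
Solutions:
 v(b) = 1/(C1 + 3*b)


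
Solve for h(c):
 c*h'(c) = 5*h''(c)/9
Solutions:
 h(c) = C1 + C2*erfi(3*sqrt(10)*c/10)


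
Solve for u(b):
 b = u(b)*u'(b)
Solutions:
 u(b) = -sqrt(C1 + b^2)
 u(b) = sqrt(C1 + b^2)


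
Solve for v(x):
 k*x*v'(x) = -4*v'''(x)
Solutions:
 v(x) = C1 + Integral(C2*airyai(2^(1/3)*x*(-k)^(1/3)/2) + C3*airybi(2^(1/3)*x*(-k)^(1/3)/2), x)


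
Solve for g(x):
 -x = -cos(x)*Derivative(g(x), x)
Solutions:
 g(x) = C1 + Integral(x/cos(x), x)


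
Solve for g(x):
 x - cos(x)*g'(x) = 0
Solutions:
 g(x) = C1 + Integral(x/cos(x), x)


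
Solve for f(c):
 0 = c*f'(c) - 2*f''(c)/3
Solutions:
 f(c) = C1 + C2*erfi(sqrt(3)*c/2)


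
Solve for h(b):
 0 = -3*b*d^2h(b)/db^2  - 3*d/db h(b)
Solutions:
 h(b) = C1 + C2*log(b)


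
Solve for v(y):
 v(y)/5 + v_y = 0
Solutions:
 v(y) = C1*exp(-y/5)


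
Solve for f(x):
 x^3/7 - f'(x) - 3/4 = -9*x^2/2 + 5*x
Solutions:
 f(x) = C1 + x^4/28 + 3*x^3/2 - 5*x^2/2 - 3*x/4


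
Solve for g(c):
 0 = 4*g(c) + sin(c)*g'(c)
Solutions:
 g(c) = C1*(cos(c)^2 + 2*cos(c) + 1)/(cos(c)^2 - 2*cos(c) + 1)


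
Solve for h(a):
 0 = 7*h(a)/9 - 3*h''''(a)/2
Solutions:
 h(a) = C1*exp(-42^(1/4)*a/3) + C2*exp(42^(1/4)*a/3) + C3*sin(42^(1/4)*a/3) + C4*cos(42^(1/4)*a/3)


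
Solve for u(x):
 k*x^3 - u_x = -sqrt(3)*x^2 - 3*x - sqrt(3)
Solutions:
 u(x) = C1 + k*x^4/4 + sqrt(3)*x^3/3 + 3*x^2/2 + sqrt(3)*x


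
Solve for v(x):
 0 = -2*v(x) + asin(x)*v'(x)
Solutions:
 v(x) = C1*exp(2*Integral(1/asin(x), x))


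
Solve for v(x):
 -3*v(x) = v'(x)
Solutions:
 v(x) = C1*exp(-3*x)


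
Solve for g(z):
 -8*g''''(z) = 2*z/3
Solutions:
 g(z) = C1 + C2*z + C3*z^2 + C4*z^3 - z^5/1440


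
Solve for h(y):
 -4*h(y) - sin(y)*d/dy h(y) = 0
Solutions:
 h(y) = C1*(cos(y)^2 + 2*cos(y) + 1)/(cos(y)^2 - 2*cos(y) + 1)


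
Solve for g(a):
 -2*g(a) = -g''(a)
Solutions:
 g(a) = C1*exp(-sqrt(2)*a) + C2*exp(sqrt(2)*a)


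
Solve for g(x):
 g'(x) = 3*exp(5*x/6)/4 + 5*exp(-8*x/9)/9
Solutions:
 g(x) = C1 + 9*exp(5*x/6)/10 - 5*exp(-8*x/9)/8


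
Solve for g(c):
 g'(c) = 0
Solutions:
 g(c) = C1


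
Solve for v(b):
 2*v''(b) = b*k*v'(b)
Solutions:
 v(b) = Piecewise((-sqrt(pi)*C1*erf(b*sqrt(-k)/2)/sqrt(-k) - C2, (k > 0) | (k < 0)), (-C1*b - C2, True))


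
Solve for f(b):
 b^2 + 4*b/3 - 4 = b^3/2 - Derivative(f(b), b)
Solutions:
 f(b) = C1 + b^4/8 - b^3/3 - 2*b^2/3 + 4*b


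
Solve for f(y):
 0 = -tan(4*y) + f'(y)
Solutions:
 f(y) = C1 - log(cos(4*y))/4


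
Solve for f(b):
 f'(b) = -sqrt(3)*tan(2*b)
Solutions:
 f(b) = C1 + sqrt(3)*log(cos(2*b))/2


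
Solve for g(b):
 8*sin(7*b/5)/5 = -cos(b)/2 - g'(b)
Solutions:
 g(b) = C1 - sin(b)/2 + 8*cos(7*b/5)/7


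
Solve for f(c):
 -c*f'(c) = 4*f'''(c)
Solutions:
 f(c) = C1 + Integral(C2*airyai(-2^(1/3)*c/2) + C3*airybi(-2^(1/3)*c/2), c)


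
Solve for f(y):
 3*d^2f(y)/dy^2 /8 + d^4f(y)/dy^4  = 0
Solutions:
 f(y) = C1 + C2*y + C3*sin(sqrt(6)*y/4) + C4*cos(sqrt(6)*y/4)


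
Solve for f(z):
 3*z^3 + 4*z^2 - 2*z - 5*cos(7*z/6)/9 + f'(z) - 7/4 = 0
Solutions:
 f(z) = C1 - 3*z^4/4 - 4*z^3/3 + z^2 + 7*z/4 + 10*sin(7*z/6)/21


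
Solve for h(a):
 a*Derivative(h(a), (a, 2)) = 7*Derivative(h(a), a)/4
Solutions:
 h(a) = C1 + C2*a^(11/4)


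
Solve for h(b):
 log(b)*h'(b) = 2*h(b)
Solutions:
 h(b) = C1*exp(2*li(b))


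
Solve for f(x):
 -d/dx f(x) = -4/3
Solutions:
 f(x) = C1 + 4*x/3


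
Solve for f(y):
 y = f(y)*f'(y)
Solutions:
 f(y) = -sqrt(C1 + y^2)
 f(y) = sqrt(C1 + y^2)


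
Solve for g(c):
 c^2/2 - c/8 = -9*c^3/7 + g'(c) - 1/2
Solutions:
 g(c) = C1 + 9*c^4/28 + c^3/6 - c^2/16 + c/2


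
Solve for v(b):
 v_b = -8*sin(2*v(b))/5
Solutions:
 8*b/5 + log(cos(2*v(b)) - 1)/4 - log(cos(2*v(b)) + 1)/4 = C1


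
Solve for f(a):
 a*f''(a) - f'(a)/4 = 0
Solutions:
 f(a) = C1 + C2*a^(5/4)


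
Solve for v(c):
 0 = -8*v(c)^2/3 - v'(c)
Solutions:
 v(c) = 3/(C1 + 8*c)


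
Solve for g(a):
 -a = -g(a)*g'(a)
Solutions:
 g(a) = -sqrt(C1 + a^2)
 g(a) = sqrt(C1 + a^2)


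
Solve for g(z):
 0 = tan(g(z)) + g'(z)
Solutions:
 g(z) = pi - asin(C1*exp(-z))
 g(z) = asin(C1*exp(-z))


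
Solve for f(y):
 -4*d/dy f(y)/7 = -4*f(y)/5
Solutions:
 f(y) = C1*exp(7*y/5)


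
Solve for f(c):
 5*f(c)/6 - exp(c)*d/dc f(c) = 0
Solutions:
 f(c) = C1*exp(-5*exp(-c)/6)


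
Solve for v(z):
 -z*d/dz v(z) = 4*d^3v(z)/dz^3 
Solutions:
 v(z) = C1 + Integral(C2*airyai(-2^(1/3)*z/2) + C3*airybi(-2^(1/3)*z/2), z)


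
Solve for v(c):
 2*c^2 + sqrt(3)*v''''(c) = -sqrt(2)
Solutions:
 v(c) = C1 + C2*c + C3*c^2 + C4*c^3 - sqrt(3)*c^6/540 - sqrt(6)*c^4/72


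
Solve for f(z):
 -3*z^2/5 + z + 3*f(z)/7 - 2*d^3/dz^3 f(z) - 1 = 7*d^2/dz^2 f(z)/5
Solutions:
 f(z) = C1*exp(-z*(343*7^(1/3)/(180*sqrt(9655) + 17849)^(1/3) + 98 + 7^(2/3)*(180*sqrt(9655) + 17849)^(1/3))/420)*sin(sqrt(3)*7^(1/3)*z*(-7^(1/3)*(180*sqrt(9655) + 17849)^(1/3) + 343/(180*sqrt(9655) + 17849)^(1/3))/420) + C2*exp(-z*(343*7^(1/3)/(180*sqrt(9655) + 17849)^(1/3) + 98 + 7^(2/3)*(180*sqrt(9655) + 17849)^(1/3))/420)*cos(sqrt(3)*7^(1/3)*z*(-7^(1/3)*(180*sqrt(9655) + 17849)^(1/3) + 343/(180*sqrt(9655) + 17849)^(1/3))/420) + C3*exp(z*(-49 + 343*7^(1/3)/(180*sqrt(9655) + 17849)^(1/3) + 7^(2/3)*(180*sqrt(9655) + 17849)^(1/3))/210) + 7*z^2/5 - 7*z/3 + 287/25


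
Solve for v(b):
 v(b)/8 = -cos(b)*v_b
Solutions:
 v(b) = C1*(sin(b) - 1)^(1/16)/(sin(b) + 1)^(1/16)


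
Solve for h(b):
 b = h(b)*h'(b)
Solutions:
 h(b) = -sqrt(C1 + b^2)
 h(b) = sqrt(C1 + b^2)


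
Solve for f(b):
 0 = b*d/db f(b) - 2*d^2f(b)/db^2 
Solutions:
 f(b) = C1 + C2*erfi(b/2)


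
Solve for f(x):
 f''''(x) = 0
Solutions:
 f(x) = C1 + C2*x + C3*x^2 + C4*x^3


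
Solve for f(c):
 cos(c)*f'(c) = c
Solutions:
 f(c) = C1 + Integral(c/cos(c), c)


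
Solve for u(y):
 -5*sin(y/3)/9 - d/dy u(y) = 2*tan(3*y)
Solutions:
 u(y) = C1 + 2*log(cos(3*y))/3 + 5*cos(y/3)/3


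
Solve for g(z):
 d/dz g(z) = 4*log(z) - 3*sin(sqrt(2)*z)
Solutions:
 g(z) = C1 + 4*z*log(z) - 4*z + 3*sqrt(2)*cos(sqrt(2)*z)/2


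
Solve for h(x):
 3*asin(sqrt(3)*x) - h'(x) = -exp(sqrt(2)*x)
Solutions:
 h(x) = C1 + 3*x*asin(sqrt(3)*x) + sqrt(3)*sqrt(1 - 3*x^2) + sqrt(2)*exp(sqrt(2)*x)/2


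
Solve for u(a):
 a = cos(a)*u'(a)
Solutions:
 u(a) = C1 + Integral(a/cos(a), a)


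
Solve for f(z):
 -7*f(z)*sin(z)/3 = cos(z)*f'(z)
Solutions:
 f(z) = C1*cos(z)^(7/3)


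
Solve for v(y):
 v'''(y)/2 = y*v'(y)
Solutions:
 v(y) = C1 + Integral(C2*airyai(2^(1/3)*y) + C3*airybi(2^(1/3)*y), y)


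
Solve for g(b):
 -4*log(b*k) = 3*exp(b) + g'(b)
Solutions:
 g(b) = C1 - 4*b*log(b*k) + 4*b - 3*exp(b)


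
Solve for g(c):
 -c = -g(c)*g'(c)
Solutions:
 g(c) = -sqrt(C1 + c^2)
 g(c) = sqrt(C1 + c^2)


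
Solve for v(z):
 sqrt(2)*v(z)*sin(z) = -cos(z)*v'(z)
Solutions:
 v(z) = C1*cos(z)^(sqrt(2))


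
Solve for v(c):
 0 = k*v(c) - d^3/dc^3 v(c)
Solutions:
 v(c) = C1*exp(c*k^(1/3)) + C2*exp(c*k^(1/3)*(-1 + sqrt(3)*I)/2) + C3*exp(-c*k^(1/3)*(1 + sqrt(3)*I)/2)


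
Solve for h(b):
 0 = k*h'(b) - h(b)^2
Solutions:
 h(b) = -k/(C1*k + b)


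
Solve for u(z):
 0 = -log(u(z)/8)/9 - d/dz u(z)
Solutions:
 -9*Integral(1/(-log(_y) + 3*log(2)), (_y, u(z))) = C1 - z


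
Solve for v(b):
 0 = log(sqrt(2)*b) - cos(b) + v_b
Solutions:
 v(b) = C1 - b*log(b) - b*log(2)/2 + b + sin(b)


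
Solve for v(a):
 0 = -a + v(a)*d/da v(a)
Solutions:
 v(a) = -sqrt(C1 + a^2)
 v(a) = sqrt(C1 + a^2)


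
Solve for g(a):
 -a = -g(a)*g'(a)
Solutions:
 g(a) = -sqrt(C1 + a^2)
 g(a) = sqrt(C1 + a^2)


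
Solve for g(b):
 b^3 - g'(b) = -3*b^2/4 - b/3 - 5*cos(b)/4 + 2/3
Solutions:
 g(b) = C1 + b^4/4 + b^3/4 + b^2/6 - 2*b/3 + 5*sin(b)/4


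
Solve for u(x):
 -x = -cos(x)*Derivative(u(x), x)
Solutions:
 u(x) = C1 + Integral(x/cos(x), x)


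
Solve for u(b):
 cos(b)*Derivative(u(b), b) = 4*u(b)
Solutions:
 u(b) = C1*(sin(b)^2 + 2*sin(b) + 1)/(sin(b)^2 - 2*sin(b) + 1)


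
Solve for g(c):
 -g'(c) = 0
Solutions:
 g(c) = C1


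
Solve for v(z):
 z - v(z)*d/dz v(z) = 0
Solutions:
 v(z) = -sqrt(C1 + z^2)
 v(z) = sqrt(C1 + z^2)


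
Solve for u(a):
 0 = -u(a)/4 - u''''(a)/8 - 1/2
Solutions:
 u(a) = (C1*sin(2^(3/4)*a/2) + C2*cos(2^(3/4)*a/2))*exp(-2^(3/4)*a/2) + (C3*sin(2^(3/4)*a/2) + C4*cos(2^(3/4)*a/2))*exp(2^(3/4)*a/2) - 2


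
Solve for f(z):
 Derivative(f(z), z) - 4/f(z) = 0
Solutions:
 f(z) = -sqrt(C1 + 8*z)
 f(z) = sqrt(C1 + 8*z)


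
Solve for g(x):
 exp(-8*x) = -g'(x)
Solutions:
 g(x) = C1 + exp(-8*x)/8


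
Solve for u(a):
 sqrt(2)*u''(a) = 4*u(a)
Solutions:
 u(a) = C1*exp(-2^(3/4)*a) + C2*exp(2^(3/4)*a)


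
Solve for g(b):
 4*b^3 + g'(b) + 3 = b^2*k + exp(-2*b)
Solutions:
 g(b) = C1 - b^4 + b^3*k/3 - 3*b - exp(-2*b)/2


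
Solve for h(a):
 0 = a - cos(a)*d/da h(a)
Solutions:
 h(a) = C1 + Integral(a/cos(a), a)


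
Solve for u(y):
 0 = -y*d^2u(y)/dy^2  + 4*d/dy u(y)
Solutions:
 u(y) = C1 + C2*y^5


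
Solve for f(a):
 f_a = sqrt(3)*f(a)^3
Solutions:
 f(a) = -sqrt(2)*sqrt(-1/(C1 + sqrt(3)*a))/2
 f(a) = sqrt(2)*sqrt(-1/(C1 + sqrt(3)*a))/2


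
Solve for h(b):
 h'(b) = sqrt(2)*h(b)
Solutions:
 h(b) = C1*exp(sqrt(2)*b)


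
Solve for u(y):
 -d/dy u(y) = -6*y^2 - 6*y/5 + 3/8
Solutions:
 u(y) = C1 + 2*y^3 + 3*y^2/5 - 3*y/8


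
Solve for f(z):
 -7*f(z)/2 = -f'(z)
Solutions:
 f(z) = C1*exp(7*z/2)


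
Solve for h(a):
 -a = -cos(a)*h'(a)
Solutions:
 h(a) = C1 + Integral(a/cos(a), a)


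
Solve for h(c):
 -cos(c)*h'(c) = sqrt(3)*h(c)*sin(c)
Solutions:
 h(c) = C1*cos(c)^(sqrt(3))


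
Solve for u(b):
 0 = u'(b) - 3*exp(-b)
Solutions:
 u(b) = C1 - 3*exp(-b)


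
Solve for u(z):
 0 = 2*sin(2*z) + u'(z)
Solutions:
 u(z) = C1 + cos(2*z)


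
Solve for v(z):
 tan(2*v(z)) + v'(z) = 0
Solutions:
 v(z) = -asin(C1*exp(-2*z))/2 + pi/2
 v(z) = asin(C1*exp(-2*z))/2


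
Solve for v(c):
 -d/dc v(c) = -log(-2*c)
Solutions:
 v(c) = C1 + c*log(-c) + c*(-1 + log(2))


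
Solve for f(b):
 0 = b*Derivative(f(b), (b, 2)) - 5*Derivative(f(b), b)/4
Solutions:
 f(b) = C1 + C2*b^(9/4)


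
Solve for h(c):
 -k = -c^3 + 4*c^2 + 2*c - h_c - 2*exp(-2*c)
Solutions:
 h(c) = C1 - c^4/4 + 4*c^3/3 + c^2 + c*k + exp(-2*c)


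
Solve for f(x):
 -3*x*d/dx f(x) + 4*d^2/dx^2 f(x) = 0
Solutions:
 f(x) = C1 + C2*erfi(sqrt(6)*x/4)


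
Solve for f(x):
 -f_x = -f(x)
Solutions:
 f(x) = C1*exp(x)


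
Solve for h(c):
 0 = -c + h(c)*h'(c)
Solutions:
 h(c) = -sqrt(C1 + c^2)
 h(c) = sqrt(C1 + c^2)


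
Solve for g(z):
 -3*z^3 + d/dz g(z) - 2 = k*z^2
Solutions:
 g(z) = C1 + k*z^3/3 + 3*z^4/4 + 2*z


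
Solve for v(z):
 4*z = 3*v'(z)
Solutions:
 v(z) = C1 + 2*z^2/3


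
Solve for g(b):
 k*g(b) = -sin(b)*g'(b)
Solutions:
 g(b) = C1*exp(k*(-log(cos(b) - 1) + log(cos(b) + 1))/2)


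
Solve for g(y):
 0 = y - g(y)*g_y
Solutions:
 g(y) = -sqrt(C1 + y^2)
 g(y) = sqrt(C1 + y^2)


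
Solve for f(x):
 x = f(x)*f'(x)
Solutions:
 f(x) = -sqrt(C1 + x^2)
 f(x) = sqrt(C1 + x^2)


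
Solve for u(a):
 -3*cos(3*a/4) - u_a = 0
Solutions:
 u(a) = C1 - 4*sin(3*a/4)


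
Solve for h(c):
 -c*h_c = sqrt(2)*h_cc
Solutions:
 h(c) = C1 + C2*erf(2^(1/4)*c/2)


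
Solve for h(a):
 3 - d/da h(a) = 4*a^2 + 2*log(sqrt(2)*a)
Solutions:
 h(a) = C1 - 4*a^3/3 - 2*a*log(a) - a*log(2) + 5*a


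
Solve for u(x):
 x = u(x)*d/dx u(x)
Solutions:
 u(x) = -sqrt(C1 + x^2)
 u(x) = sqrt(C1 + x^2)


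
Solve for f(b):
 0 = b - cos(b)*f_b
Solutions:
 f(b) = C1 + Integral(b/cos(b), b)


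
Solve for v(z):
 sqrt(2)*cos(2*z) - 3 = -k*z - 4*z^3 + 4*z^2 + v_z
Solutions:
 v(z) = C1 + k*z^2/2 + z^4 - 4*z^3/3 - 3*z + sqrt(2)*sin(2*z)/2


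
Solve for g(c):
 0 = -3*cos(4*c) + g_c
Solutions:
 g(c) = C1 + 3*sin(4*c)/4


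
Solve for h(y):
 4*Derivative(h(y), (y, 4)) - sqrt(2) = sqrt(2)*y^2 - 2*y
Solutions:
 h(y) = C1 + C2*y + C3*y^2 + C4*y^3 + sqrt(2)*y^6/1440 - y^5/240 + sqrt(2)*y^4/96


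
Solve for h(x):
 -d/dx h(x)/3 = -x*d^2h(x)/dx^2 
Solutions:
 h(x) = C1 + C2*x^(4/3)


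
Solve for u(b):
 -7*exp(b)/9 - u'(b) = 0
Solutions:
 u(b) = C1 - 7*exp(b)/9


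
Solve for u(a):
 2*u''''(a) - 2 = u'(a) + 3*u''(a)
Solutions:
 u(a) = C1 + C2*exp(-a) + C3*exp(a*(1 - sqrt(3))/2) + C4*exp(a*(1 + sqrt(3))/2) - 2*a


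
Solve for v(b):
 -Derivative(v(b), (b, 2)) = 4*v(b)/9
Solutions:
 v(b) = C1*sin(2*b/3) + C2*cos(2*b/3)


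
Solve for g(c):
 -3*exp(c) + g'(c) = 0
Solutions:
 g(c) = C1 + 3*exp(c)


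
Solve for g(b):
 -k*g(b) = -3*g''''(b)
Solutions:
 g(b) = C1*exp(-3^(3/4)*b*k^(1/4)/3) + C2*exp(3^(3/4)*b*k^(1/4)/3) + C3*exp(-3^(3/4)*I*b*k^(1/4)/3) + C4*exp(3^(3/4)*I*b*k^(1/4)/3)


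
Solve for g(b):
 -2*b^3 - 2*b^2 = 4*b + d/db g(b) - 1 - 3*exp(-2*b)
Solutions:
 g(b) = C1 - b^4/2 - 2*b^3/3 - 2*b^2 + b - 3*exp(-2*b)/2


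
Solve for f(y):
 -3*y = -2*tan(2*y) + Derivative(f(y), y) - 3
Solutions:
 f(y) = C1 - 3*y^2/2 + 3*y - log(cos(2*y))


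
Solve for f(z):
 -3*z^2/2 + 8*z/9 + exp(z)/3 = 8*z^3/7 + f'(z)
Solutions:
 f(z) = C1 - 2*z^4/7 - z^3/2 + 4*z^2/9 + exp(z)/3


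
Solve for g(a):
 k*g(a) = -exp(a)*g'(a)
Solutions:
 g(a) = C1*exp(k*exp(-a))


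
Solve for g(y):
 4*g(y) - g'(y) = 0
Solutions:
 g(y) = C1*exp(4*y)


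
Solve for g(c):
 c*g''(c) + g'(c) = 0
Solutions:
 g(c) = C1 + C2*log(c)


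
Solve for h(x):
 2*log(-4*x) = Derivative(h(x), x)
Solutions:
 h(x) = C1 + 2*x*log(-x) + 2*x*(-1 + 2*log(2))


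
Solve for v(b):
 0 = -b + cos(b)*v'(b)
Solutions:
 v(b) = C1 + Integral(b/cos(b), b)


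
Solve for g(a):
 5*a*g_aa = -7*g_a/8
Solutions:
 g(a) = C1 + C2*a^(33/40)


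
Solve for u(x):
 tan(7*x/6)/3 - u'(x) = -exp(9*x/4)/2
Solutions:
 u(x) = C1 + 2*exp(9*x/4)/9 - 2*log(cos(7*x/6))/7


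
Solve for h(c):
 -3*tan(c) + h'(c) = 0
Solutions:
 h(c) = C1 - 3*log(cos(c))


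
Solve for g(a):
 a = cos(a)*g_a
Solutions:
 g(a) = C1 + Integral(a/cos(a), a)


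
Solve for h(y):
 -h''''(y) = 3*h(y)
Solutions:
 h(y) = (C1*sin(sqrt(2)*3^(1/4)*y/2) + C2*cos(sqrt(2)*3^(1/4)*y/2))*exp(-sqrt(2)*3^(1/4)*y/2) + (C3*sin(sqrt(2)*3^(1/4)*y/2) + C4*cos(sqrt(2)*3^(1/4)*y/2))*exp(sqrt(2)*3^(1/4)*y/2)


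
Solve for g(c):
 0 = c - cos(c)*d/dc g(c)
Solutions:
 g(c) = C1 + Integral(c/cos(c), c)


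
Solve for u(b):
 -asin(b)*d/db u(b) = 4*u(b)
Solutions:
 u(b) = C1*exp(-4*Integral(1/asin(b), b))


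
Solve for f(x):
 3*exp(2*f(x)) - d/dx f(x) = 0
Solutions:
 f(x) = log(-sqrt(-1/(C1 + 3*x))) - log(2)/2
 f(x) = log(-1/(C1 + 3*x))/2 - log(2)/2


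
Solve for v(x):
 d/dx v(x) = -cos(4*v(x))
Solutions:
 v(x) = -asin((C1 + exp(8*x))/(C1 - exp(8*x)))/4 + pi/4
 v(x) = asin((C1 + exp(8*x))/(C1 - exp(8*x)))/4


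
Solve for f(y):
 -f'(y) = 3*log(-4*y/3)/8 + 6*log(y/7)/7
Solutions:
 f(y) = C1 - 69*y*log(y)/56 + 3*y*(-14*log(2) + 7*log(3) + 23 + 16*log(7) - 7*I*pi)/56


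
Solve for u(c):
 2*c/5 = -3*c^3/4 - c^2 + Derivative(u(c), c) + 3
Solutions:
 u(c) = C1 + 3*c^4/16 + c^3/3 + c^2/5 - 3*c


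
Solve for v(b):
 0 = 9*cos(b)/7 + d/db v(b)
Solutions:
 v(b) = C1 - 9*sin(b)/7


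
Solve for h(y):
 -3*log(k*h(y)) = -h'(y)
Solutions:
 li(k*h(y))/k = C1 + 3*y


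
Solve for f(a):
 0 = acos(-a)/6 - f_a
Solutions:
 f(a) = C1 + a*acos(-a)/6 + sqrt(1 - a^2)/6


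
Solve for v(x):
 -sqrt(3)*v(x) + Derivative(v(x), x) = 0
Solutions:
 v(x) = C1*exp(sqrt(3)*x)


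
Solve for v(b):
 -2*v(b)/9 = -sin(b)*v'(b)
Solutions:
 v(b) = C1*(cos(b) - 1)^(1/9)/(cos(b) + 1)^(1/9)


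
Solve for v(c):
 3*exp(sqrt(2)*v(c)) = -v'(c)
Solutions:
 v(c) = sqrt(2)*(2*log(1/(C1 + 3*c)) - log(2))/4


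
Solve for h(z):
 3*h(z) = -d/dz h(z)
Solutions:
 h(z) = C1*exp(-3*z)


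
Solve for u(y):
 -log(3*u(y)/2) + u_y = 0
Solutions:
 Integral(1/(-log(_y) - log(3) + log(2)), (_y, u(y))) = C1 - y


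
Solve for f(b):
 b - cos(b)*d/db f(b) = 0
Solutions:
 f(b) = C1 + Integral(b/cos(b), b)


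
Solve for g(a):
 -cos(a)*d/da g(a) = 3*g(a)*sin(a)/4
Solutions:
 g(a) = C1*cos(a)^(3/4)


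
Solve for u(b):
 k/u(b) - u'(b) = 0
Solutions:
 u(b) = -sqrt(C1 + 2*b*k)
 u(b) = sqrt(C1 + 2*b*k)


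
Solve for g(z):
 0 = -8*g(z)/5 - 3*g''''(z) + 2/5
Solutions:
 g(z) = (C1*sin(15^(3/4)*2^(1/4)*z/15) + C2*cos(15^(3/4)*2^(1/4)*z/15))*exp(-15^(3/4)*2^(1/4)*z/15) + (C3*sin(15^(3/4)*2^(1/4)*z/15) + C4*cos(15^(3/4)*2^(1/4)*z/15))*exp(15^(3/4)*2^(1/4)*z/15) + 1/4


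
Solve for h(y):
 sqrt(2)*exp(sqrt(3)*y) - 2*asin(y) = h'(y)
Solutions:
 h(y) = C1 - 2*y*asin(y) - 2*sqrt(1 - y^2) + sqrt(6)*exp(sqrt(3)*y)/3


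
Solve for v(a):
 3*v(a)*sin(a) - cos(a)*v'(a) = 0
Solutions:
 v(a) = C1/cos(a)^3


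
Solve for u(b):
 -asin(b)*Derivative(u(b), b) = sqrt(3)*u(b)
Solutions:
 u(b) = C1*exp(-sqrt(3)*Integral(1/asin(b), b))


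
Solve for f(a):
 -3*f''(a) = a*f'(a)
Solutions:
 f(a) = C1 + C2*erf(sqrt(6)*a/6)


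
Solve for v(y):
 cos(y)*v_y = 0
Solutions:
 v(y) = C1


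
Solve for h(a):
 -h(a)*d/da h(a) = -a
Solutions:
 h(a) = -sqrt(C1 + a^2)
 h(a) = sqrt(C1 + a^2)


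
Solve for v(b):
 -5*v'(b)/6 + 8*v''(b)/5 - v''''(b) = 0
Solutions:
 v(b) = C1 + C2*exp(30^(1/3)*b*(16*30^(1/3)/(13*sqrt(105) + 375)^(1/3) + (13*sqrt(105) + 375)^(1/3))/60)*sin(10^(1/3)*3^(1/6)*b*(-3^(2/3)*(13*sqrt(105) + 375)^(1/3) + 48*10^(1/3)/(13*sqrt(105) + 375)^(1/3))/60) + C3*exp(30^(1/3)*b*(16*30^(1/3)/(13*sqrt(105) + 375)^(1/3) + (13*sqrt(105) + 375)^(1/3))/60)*cos(10^(1/3)*3^(1/6)*b*(-3^(2/3)*(13*sqrt(105) + 375)^(1/3) + 48*10^(1/3)/(13*sqrt(105) + 375)^(1/3))/60) + C4*exp(-30^(1/3)*b*(16*30^(1/3)/(13*sqrt(105) + 375)^(1/3) + (13*sqrt(105) + 375)^(1/3))/30)


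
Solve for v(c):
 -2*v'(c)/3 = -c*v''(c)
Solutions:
 v(c) = C1 + C2*c^(5/3)


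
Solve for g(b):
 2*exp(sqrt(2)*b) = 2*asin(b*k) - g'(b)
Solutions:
 g(b) = C1 + 2*Piecewise((b*asin(b*k) + sqrt(-b^2*k^2 + 1)/k, Ne(k, 0)), (0, True)) - sqrt(2)*exp(sqrt(2)*b)


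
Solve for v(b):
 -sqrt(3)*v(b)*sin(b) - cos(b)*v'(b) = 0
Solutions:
 v(b) = C1*cos(b)^(sqrt(3))


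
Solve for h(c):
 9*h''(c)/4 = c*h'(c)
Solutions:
 h(c) = C1 + C2*erfi(sqrt(2)*c/3)


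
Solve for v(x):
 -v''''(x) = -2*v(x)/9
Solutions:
 v(x) = C1*exp(-2^(1/4)*sqrt(3)*x/3) + C2*exp(2^(1/4)*sqrt(3)*x/3) + C3*sin(2^(1/4)*sqrt(3)*x/3) + C4*cos(2^(1/4)*sqrt(3)*x/3)


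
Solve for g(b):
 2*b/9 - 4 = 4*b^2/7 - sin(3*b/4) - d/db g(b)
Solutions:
 g(b) = C1 + 4*b^3/21 - b^2/9 + 4*b + 4*cos(3*b/4)/3


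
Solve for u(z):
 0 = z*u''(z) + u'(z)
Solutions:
 u(z) = C1 + C2*log(z)


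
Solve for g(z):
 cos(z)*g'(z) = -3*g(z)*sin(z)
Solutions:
 g(z) = C1*cos(z)^3


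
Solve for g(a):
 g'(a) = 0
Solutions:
 g(a) = C1


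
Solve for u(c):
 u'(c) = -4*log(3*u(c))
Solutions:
 Integral(1/(log(_y) + log(3)), (_y, u(c)))/4 = C1 - c


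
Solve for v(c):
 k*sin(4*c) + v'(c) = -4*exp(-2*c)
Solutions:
 v(c) = C1 + k*cos(4*c)/4 + 2*exp(-2*c)


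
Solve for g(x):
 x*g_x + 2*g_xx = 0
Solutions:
 g(x) = C1 + C2*erf(x/2)


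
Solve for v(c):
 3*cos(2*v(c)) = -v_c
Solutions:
 v(c) = -asin((C1 + exp(12*c))/(C1 - exp(12*c)))/2 + pi/2
 v(c) = asin((C1 + exp(12*c))/(C1 - exp(12*c)))/2


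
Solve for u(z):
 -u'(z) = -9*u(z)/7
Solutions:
 u(z) = C1*exp(9*z/7)


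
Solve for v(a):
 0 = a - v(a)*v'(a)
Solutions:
 v(a) = -sqrt(C1 + a^2)
 v(a) = sqrt(C1 + a^2)


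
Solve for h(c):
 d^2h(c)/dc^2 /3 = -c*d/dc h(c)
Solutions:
 h(c) = C1 + C2*erf(sqrt(6)*c/2)


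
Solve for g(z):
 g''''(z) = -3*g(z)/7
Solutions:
 g(z) = (C1*sin(sqrt(2)*3^(1/4)*7^(3/4)*z/14) + C2*cos(sqrt(2)*3^(1/4)*7^(3/4)*z/14))*exp(-sqrt(2)*3^(1/4)*7^(3/4)*z/14) + (C3*sin(sqrt(2)*3^(1/4)*7^(3/4)*z/14) + C4*cos(sqrt(2)*3^(1/4)*7^(3/4)*z/14))*exp(sqrt(2)*3^(1/4)*7^(3/4)*z/14)


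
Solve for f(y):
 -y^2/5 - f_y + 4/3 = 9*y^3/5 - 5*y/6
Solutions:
 f(y) = C1 - 9*y^4/20 - y^3/15 + 5*y^2/12 + 4*y/3


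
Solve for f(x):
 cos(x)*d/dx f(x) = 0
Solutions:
 f(x) = C1


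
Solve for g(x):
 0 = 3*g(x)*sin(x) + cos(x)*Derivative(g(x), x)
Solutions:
 g(x) = C1*cos(x)^3


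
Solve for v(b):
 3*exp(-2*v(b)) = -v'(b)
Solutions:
 v(b) = log(-sqrt(C1 - 6*b))
 v(b) = log(C1 - 6*b)/2


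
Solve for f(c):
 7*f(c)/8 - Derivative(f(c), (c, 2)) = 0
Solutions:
 f(c) = C1*exp(-sqrt(14)*c/4) + C2*exp(sqrt(14)*c/4)


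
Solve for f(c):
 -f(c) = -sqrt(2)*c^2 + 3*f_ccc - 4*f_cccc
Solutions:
 f(c) = C1*exp(c*(-2 - 11/(199 + 6*sqrt(1137))^(1/3) + (199 + 6*sqrt(1137))^(1/3))/24)*sin(sqrt(3)*c*(11/(199 + 6*sqrt(1137))^(1/3) + (199 + 6*sqrt(1137))^(1/3))/24) + C2*exp(c*(-2 - 11/(199 + 6*sqrt(1137))^(1/3) + (199 + 6*sqrt(1137))^(1/3))/24)*cos(sqrt(3)*c*(11/(199 + 6*sqrt(1137))^(1/3) + (199 + 6*sqrt(1137))^(1/3))/24) + C3*exp(c) + C4*exp(c*(-(199 + 6*sqrt(1137))^(1/3) - 1 + 11/(199 + 6*sqrt(1137))^(1/3))/12) + sqrt(2)*c^2


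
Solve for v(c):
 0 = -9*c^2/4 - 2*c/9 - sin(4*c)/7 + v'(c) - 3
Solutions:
 v(c) = C1 + 3*c^3/4 + c^2/9 + 3*c - cos(4*c)/28


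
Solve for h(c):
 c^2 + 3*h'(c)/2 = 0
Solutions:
 h(c) = C1 - 2*c^3/9


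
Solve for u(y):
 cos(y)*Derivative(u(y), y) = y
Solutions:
 u(y) = C1 + Integral(y/cos(y), y)


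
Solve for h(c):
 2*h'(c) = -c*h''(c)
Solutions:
 h(c) = C1 + C2/c


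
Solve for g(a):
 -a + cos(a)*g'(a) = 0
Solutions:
 g(a) = C1 + Integral(a/cos(a), a)


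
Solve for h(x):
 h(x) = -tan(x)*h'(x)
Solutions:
 h(x) = C1/sin(x)


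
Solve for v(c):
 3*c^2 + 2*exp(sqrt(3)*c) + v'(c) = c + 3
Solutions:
 v(c) = C1 - c^3 + c^2/2 + 3*c - 2*sqrt(3)*exp(sqrt(3)*c)/3


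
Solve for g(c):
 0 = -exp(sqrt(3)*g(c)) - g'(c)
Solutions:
 g(c) = sqrt(3)*(2*log(1/(C1 + c)) - log(3))/6


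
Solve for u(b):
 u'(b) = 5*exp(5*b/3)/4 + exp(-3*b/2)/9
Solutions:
 u(b) = C1 + 3*exp(5*b/3)/4 - 2*exp(-3*b/2)/27


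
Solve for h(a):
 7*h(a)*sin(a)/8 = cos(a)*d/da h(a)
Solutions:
 h(a) = C1/cos(a)^(7/8)


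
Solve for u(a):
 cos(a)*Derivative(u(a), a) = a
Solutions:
 u(a) = C1 + Integral(a/cos(a), a)


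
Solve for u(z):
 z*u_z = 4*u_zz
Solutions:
 u(z) = C1 + C2*erfi(sqrt(2)*z/4)


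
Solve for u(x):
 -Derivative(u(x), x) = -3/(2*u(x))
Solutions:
 u(x) = -sqrt(C1 + 3*x)
 u(x) = sqrt(C1 + 3*x)


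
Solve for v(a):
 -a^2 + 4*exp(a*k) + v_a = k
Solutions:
 v(a) = C1 + a^3/3 + a*k - 4*exp(a*k)/k


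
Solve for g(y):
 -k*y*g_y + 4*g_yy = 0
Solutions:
 g(y) = Piecewise((-sqrt(2)*sqrt(pi)*C1*erf(sqrt(2)*y*sqrt(-k)/4)/sqrt(-k) - C2, (k > 0) | (k < 0)), (-C1*y - C2, True))


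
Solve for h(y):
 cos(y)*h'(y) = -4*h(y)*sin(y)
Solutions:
 h(y) = C1*cos(y)^4


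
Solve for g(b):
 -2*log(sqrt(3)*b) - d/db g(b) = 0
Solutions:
 g(b) = C1 - 2*b*log(b) - b*log(3) + 2*b


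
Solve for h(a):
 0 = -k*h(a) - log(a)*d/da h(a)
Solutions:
 h(a) = C1*exp(-k*li(a))


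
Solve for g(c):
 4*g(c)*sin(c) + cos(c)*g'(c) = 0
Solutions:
 g(c) = C1*cos(c)^4


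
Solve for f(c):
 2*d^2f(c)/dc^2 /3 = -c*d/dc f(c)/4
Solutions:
 f(c) = C1 + C2*erf(sqrt(3)*c/4)


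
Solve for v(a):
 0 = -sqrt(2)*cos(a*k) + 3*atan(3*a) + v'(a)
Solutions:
 v(a) = C1 - 3*a*atan(3*a) + sqrt(2)*Piecewise((sin(a*k)/k, Ne(k, 0)), (a, True)) + log(9*a^2 + 1)/2


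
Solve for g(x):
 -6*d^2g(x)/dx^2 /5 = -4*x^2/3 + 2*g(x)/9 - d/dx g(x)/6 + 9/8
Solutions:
 g(x) = 6*x^2 + 9*x + (C1*sin(sqrt(935)*x/72) + C2*cos(sqrt(935)*x/72))*exp(5*x/72) - 5049/80


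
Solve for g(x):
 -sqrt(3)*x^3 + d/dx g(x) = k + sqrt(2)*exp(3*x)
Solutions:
 g(x) = C1 + k*x + sqrt(3)*x^4/4 + sqrt(2)*exp(3*x)/3


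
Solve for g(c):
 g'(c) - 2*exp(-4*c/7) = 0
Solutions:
 g(c) = C1 - 7*exp(-4*c/7)/2


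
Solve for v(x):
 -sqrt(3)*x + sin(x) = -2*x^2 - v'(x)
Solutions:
 v(x) = C1 - 2*x^3/3 + sqrt(3)*x^2/2 + cos(x)


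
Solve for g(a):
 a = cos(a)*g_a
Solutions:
 g(a) = C1 + Integral(a/cos(a), a)


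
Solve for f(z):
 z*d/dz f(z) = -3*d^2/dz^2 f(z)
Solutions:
 f(z) = C1 + C2*erf(sqrt(6)*z/6)


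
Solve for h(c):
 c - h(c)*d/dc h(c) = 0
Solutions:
 h(c) = -sqrt(C1 + c^2)
 h(c) = sqrt(C1 + c^2)


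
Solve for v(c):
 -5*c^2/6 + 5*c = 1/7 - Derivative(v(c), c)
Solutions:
 v(c) = C1 + 5*c^3/18 - 5*c^2/2 + c/7


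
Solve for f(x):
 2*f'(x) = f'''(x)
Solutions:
 f(x) = C1 + C2*exp(-sqrt(2)*x) + C3*exp(sqrt(2)*x)


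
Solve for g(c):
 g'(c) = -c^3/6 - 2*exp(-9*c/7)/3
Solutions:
 g(c) = C1 - c^4/24 + 14*exp(-9*c/7)/27


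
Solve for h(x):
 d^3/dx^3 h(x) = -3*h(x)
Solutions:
 h(x) = C3*exp(-3^(1/3)*x) + (C1*sin(3^(5/6)*x/2) + C2*cos(3^(5/6)*x/2))*exp(3^(1/3)*x/2)


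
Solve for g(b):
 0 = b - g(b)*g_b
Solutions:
 g(b) = -sqrt(C1 + b^2)
 g(b) = sqrt(C1 + b^2)


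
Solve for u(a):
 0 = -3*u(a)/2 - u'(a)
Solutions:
 u(a) = C1*exp(-3*a/2)


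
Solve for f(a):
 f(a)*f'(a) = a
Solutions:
 f(a) = -sqrt(C1 + a^2)
 f(a) = sqrt(C1 + a^2)


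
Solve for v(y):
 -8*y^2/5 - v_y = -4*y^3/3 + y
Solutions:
 v(y) = C1 + y^4/3 - 8*y^3/15 - y^2/2


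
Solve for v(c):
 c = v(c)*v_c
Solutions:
 v(c) = -sqrt(C1 + c^2)
 v(c) = sqrt(C1 + c^2)


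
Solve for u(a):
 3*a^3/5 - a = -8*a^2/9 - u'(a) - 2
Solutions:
 u(a) = C1 - 3*a^4/20 - 8*a^3/27 + a^2/2 - 2*a


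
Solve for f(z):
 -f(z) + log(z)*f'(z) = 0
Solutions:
 f(z) = C1*exp(li(z))


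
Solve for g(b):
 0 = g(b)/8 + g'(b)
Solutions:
 g(b) = C1*exp(-b/8)


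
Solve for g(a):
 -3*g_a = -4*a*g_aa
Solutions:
 g(a) = C1 + C2*a^(7/4)


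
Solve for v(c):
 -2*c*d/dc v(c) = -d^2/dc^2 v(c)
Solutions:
 v(c) = C1 + C2*erfi(c)


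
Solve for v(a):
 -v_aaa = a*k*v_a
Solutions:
 v(a) = C1 + Integral(C2*airyai(a*(-k)^(1/3)) + C3*airybi(a*(-k)^(1/3)), a)


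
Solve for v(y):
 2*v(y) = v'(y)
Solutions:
 v(y) = C1*exp(2*y)


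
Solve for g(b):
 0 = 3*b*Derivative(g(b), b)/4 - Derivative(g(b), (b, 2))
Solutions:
 g(b) = C1 + C2*erfi(sqrt(6)*b/4)


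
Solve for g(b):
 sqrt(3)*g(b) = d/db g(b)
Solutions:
 g(b) = C1*exp(sqrt(3)*b)


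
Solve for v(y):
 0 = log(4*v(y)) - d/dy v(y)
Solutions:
 -Integral(1/(log(_y) + 2*log(2)), (_y, v(y))) = C1 - y


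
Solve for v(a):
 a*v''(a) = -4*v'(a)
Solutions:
 v(a) = C1 + C2/a^3


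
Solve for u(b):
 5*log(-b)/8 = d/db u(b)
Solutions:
 u(b) = C1 + 5*b*log(-b)/8 - 5*b/8


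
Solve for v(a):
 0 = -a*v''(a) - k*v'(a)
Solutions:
 v(a) = C1 + a^(1 - re(k))*(C2*sin(log(a)*Abs(im(k))) + C3*cos(log(a)*im(k)))


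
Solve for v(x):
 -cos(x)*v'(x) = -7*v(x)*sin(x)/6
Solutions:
 v(x) = C1/cos(x)^(7/6)


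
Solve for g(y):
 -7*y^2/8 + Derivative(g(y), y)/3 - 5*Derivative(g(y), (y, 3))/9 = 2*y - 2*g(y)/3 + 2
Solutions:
 g(y) = C1*exp(-5^(1/3)*y*(5^(1/3)/(2*sqrt(55) + 15)^(1/3) + (2*sqrt(55) + 15)^(1/3))/10)*sin(sqrt(3)*5^(1/3)*y*(-(2*sqrt(55) + 15)^(1/3) + 5^(1/3)/(2*sqrt(55) + 15)^(1/3))/10) + C2*exp(-5^(1/3)*y*(5^(1/3)/(2*sqrt(55) + 15)^(1/3) + (2*sqrt(55) + 15)^(1/3))/10)*cos(sqrt(3)*5^(1/3)*y*(-(2*sqrt(55) + 15)^(1/3) + 5^(1/3)/(2*sqrt(55) + 15)^(1/3))/10) + C3*exp(5^(1/3)*y*(5^(1/3)/(2*sqrt(55) + 15)^(1/3) + (2*sqrt(55) + 15)^(1/3))/5) + 21*y^2/16 + 27*y/16 + 69/32


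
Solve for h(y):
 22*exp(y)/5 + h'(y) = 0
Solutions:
 h(y) = C1 - 22*exp(y)/5


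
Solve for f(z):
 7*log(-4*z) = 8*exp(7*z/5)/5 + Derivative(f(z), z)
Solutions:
 f(z) = C1 + 7*z*log(-z) + 7*z*(-1 + 2*log(2)) - 8*exp(7*z/5)/7


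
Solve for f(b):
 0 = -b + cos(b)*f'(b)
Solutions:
 f(b) = C1 + Integral(b/cos(b), b)


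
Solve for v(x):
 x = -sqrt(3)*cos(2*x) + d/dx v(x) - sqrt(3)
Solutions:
 v(x) = C1 + x^2/2 + sqrt(3)*(x + sin(x)*cos(x))


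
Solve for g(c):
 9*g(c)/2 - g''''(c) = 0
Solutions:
 g(c) = C1*exp(-2^(3/4)*sqrt(3)*c/2) + C2*exp(2^(3/4)*sqrt(3)*c/2) + C3*sin(2^(3/4)*sqrt(3)*c/2) + C4*cos(2^(3/4)*sqrt(3)*c/2)


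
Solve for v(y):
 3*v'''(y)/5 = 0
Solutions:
 v(y) = C1 + C2*y + C3*y^2


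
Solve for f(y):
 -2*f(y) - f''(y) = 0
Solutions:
 f(y) = C1*sin(sqrt(2)*y) + C2*cos(sqrt(2)*y)


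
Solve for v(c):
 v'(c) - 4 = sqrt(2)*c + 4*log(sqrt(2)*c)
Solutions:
 v(c) = C1 + sqrt(2)*c^2/2 + 4*c*log(c) + c*log(4)


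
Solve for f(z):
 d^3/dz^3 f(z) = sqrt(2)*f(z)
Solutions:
 f(z) = C3*exp(2^(1/6)*z) + (C1*sin(2^(1/6)*sqrt(3)*z/2) + C2*cos(2^(1/6)*sqrt(3)*z/2))*exp(-2^(1/6)*z/2)


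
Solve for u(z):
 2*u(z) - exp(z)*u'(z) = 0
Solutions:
 u(z) = C1*exp(-2*exp(-z))


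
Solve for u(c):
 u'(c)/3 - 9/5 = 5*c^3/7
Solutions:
 u(c) = C1 + 15*c^4/28 + 27*c/5


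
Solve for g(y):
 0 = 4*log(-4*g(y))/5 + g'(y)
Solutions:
 5*Integral(1/(log(-_y) + 2*log(2)), (_y, g(y)))/4 = C1 - y


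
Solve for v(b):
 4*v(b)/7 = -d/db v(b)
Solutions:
 v(b) = C1*exp(-4*b/7)


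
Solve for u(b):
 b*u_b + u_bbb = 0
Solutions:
 u(b) = C1 + Integral(C2*airyai(-b) + C3*airybi(-b), b)


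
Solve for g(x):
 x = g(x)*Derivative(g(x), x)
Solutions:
 g(x) = -sqrt(C1 + x^2)
 g(x) = sqrt(C1 + x^2)


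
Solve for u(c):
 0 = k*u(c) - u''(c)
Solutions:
 u(c) = C1*exp(-c*sqrt(k)) + C2*exp(c*sqrt(k))


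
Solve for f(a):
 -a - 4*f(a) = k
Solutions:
 f(a) = -a/4 - k/4


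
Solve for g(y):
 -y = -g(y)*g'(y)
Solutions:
 g(y) = -sqrt(C1 + y^2)
 g(y) = sqrt(C1 + y^2)


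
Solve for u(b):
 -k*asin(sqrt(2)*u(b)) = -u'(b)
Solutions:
 Integral(1/asin(sqrt(2)*_y), (_y, u(b))) = C1 + b*k


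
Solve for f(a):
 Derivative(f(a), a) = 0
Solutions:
 f(a) = C1


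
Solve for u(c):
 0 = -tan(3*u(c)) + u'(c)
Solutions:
 u(c) = -asin(C1*exp(3*c))/3 + pi/3
 u(c) = asin(C1*exp(3*c))/3


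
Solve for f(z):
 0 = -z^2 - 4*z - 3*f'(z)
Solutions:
 f(z) = C1 - z^3/9 - 2*z^2/3


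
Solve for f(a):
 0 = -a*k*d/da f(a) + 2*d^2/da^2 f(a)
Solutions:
 f(a) = Piecewise((-sqrt(pi)*C1*erf(a*sqrt(-k)/2)/sqrt(-k) - C2, (k > 0) | (k < 0)), (-C1*a - C2, True))


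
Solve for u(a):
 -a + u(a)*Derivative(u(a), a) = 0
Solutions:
 u(a) = -sqrt(C1 + a^2)
 u(a) = sqrt(C1 + a^2)


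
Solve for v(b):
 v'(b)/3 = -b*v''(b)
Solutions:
 v(b) = C1 + C2*b^(2/3)


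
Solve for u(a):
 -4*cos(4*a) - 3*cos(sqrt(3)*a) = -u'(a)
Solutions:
 u(a) = C1 + sin(4*a) + sqrt(3)*sin(sqrt(3)*a)


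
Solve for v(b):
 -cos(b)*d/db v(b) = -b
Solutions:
 v(b) = C1 + Integral(b/cos(b), b)


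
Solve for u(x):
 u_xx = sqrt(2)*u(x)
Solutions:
 u(x) = C1*exp(-2^(1/4)*x) + C2*exp(2^(1/4)*x)


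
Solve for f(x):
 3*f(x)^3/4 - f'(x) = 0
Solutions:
 f(x) = -sqrt(2)*sqrt(-1/(C1 + 3*x))
 f(x) = sqrt(2)*sqrt(-1/(C1 + 3*x))


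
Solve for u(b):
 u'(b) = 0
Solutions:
 u(b) = C1


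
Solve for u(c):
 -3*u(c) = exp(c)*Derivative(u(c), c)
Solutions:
 u(c) = C1*exp(3*exp(-c))


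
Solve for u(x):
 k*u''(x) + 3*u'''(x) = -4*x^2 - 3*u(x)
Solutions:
 u(x) = C1*exp(-x*(2*2^(1/3)*k^2/(2*k^3 + sqrt(-4*k^6 + (2*k^3 + 729)^2) + 729)^(1/3) + 2*k + 2^(2/3)*(2*k^3 + sqrt(-4*k^6 + (2*k^3 + 729)^2) + 729)^(1/3))/18) + C2*exp(x*(-8*2^(1/3)*k^2/((-1 + sqrt(3)*I)*(2*k^3 + sqrt(-4*k^6 + (2*k^3 + 729)^2) + 729)^(1/3)) - 4*k + 2^(2/3)*(2*k^3 + sqrt(-4*k^6 + (2*k^3 + 729)^2) + 729)^(1/3) - 2^(2/3)*sqrt(3)*I*(2*k^3 + sqrt(-4*k^6 + (2*k^3 + 729)^2) + 729)^(1/3))/36) + C3*exp(x*(8*2^(1/3)*k^2/((1 + sqrt(3)*I)*(2*k^3 + sqrt(-4*k^6 + (2*k^3 + 729)^2) + 729)^(1/3)) - 4*k + 2^(2/3)*(2*k^3 + sqrt(-4*k^6 + (2*k^3 + 729)^2) + 729)^(1/3) + 2^(2/3)*sqrt(3)*I*(2*k^3 + sqrt(-4*k^6 + (2*k^3 + 729)^2) + 729)^(1/3))/36) + 8*k/9 - 4*x^2/3


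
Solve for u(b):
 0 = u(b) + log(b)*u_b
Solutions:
 u(b) = C1*exp(-li(b))


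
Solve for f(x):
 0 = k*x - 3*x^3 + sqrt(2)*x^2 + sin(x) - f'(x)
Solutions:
 f(x) = C1 + k*x^2/2 - 3*x^4/4 + sqrt(2)*x^3/3 - cos(x)


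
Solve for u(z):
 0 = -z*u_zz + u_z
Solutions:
 u(z) = C1 + C2*z^2


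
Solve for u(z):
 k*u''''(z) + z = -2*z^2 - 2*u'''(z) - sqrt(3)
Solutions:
 u(z) = C1 + C2*z + C3*z^2 + C4*exp(-2*z/k) - z^5/60 + z^4*(2*k - 1)/48 + z^3*(-2*k^2 + k - 2*sqrt(3))/24


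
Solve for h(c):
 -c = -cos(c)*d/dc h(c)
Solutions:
 h(c) = C1 + Integral(c/cos(c), c)


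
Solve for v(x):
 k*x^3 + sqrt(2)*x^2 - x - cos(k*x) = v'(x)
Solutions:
 v(x) = C1 + k*x^4/4 + sqrt(2)*x^3/3 - x^2/2 - sin(k*x)/k


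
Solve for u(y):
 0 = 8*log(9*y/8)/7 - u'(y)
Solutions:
 u(y) = C1 + 8*y*log(y)/7 - 24*y*log(2)/7 - 8*y/7 + 16*y*log(3)/7


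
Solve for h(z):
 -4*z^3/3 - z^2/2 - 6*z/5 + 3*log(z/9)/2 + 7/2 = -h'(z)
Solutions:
 h(z) = C1 + z^4/3 + z^3/6 + 3*z^2/5 - 3*z*log(z)/2 - 2*z + 3*z*log(3)


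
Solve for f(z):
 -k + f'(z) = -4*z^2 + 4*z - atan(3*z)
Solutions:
 f(z) = C1 + k*z - 4*z^3/3 + 2*z^2 - z*atan(3*z) + log(9*z^2 + 1)/6


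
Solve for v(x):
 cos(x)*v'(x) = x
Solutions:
 v(x) = C1 + Integral(x/cos(x), x)


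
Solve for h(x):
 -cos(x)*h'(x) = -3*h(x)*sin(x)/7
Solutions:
 h(x) = C1/cos(x)^(3/7)


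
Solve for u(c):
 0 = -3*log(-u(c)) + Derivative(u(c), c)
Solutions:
 -li(-u(c)) = C1 + 3*c


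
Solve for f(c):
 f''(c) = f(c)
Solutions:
 f(c) = C1*exp(-c) + C2*exp(c)


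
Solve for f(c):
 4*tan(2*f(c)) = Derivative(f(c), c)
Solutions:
 f(c) = -asin(C1*exp(8*c))/2 + pi/2
 f(c) = asin(C1*exp(8*c))/2


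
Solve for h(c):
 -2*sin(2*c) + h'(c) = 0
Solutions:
 h(c) = C1 - cos(2*c)


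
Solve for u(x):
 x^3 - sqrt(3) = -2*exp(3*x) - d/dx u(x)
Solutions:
 u(x) = C1 - x^4/4 + sqrt(3)*x - 2*exp(3*x)/3


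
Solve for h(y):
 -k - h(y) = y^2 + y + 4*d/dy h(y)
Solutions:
 h(y) = C1*exp(-y/4) - k - y^2 + 7*y - 28


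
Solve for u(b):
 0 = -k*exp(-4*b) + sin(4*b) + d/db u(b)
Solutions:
 u(b) = C1 - k*exp(-4*b)/4 + cos(4*b)/4


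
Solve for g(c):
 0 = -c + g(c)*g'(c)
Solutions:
 g(c) = -sqrt(C1 + c^2)
 g(c) = sqrt(C1 + c^2)


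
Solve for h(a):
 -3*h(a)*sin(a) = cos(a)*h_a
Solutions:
 h(a) = C1*cos(a)^3


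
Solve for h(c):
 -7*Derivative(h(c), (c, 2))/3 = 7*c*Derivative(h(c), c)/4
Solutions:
 h(c) = C1 + C2*erf(sqrt(6)*c/4)


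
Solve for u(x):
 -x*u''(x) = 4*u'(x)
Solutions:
 u(x) = C1 + C2/x^3


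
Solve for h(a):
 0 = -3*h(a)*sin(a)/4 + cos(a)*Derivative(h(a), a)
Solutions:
 h(a) = C1/cos(a)^(3/4)


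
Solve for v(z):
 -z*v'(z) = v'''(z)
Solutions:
 v(z) = C1 + Integral(C2*airyai(-z) + C3*airybi(-z), z)


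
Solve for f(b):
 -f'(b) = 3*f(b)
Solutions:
 f(b) = C1*exp(-3*b)


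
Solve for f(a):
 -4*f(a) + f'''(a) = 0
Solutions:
 f(a) = C3*exp(2^(2/3)*a) + (C1*sin(2^(2/3)*sqrt(3)*a/2) + C2*cos(2^(2/3)*sqrt(3)*a/2))*exp(-2^(2/3)*a/2)


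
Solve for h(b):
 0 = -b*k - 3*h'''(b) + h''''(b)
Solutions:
 h(b) = C1 + C2*b + C3*b^2 + C4*exp(3*b) - b^4*k/72 - b^3*k/54


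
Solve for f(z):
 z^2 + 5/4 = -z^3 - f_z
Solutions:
 f(z) = C1 - z^4/4 - z^3/3 - 5*z/4


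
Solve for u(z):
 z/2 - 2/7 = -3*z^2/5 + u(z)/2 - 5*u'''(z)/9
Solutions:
 u(z) = C3*exp(30^(2/3)*z/10) + 6*z^2/5 + z + (C1*sin(3*10^(2/3)*3^(1/6)*z/20) + C2*cos(3*10^(2/3)*3^(1/6)*z/20))*exp(-30^(2/3)*z/20) - 4/7


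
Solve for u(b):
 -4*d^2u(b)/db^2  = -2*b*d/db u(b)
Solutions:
 u(b) = C1 + C2*erfi(b/2)


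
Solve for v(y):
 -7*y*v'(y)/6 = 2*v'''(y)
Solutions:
 v(y) = C1 + Integral(C2*airyai(-126^(1/3)*y/6) + C3*airybi(-126^(1/3)*y/6), y)


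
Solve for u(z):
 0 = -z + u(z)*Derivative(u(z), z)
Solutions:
 u(z) = -sqrt(C1 + z^2)
 u(z) = sqrt(C1 + z^2)


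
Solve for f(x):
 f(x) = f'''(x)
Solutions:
 f(x) = C3*exp(x) + (C1*sin(sqrt(3)*x/2) + C2*cos(sqrt(3)*x/2))*exp(-x/2)


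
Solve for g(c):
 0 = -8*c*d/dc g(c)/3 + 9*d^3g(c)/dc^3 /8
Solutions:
 g(c) = C1 + Integral(C2*airyai(4*c/3) + C3*airybi(4*c/3), c)


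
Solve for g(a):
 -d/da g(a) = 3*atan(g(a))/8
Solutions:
 Integral(1/atan(_y), (_y, g(a))) = C1 - 3*a/8


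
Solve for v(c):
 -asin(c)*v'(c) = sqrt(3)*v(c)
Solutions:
 v(c) = C1*exp(-sqrt(3)*Integral(1/asin(c), c))


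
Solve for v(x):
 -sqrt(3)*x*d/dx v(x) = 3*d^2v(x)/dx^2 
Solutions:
 v(x) = C1 + C2*erf(sqrt(2)*3^(3/4)*x/6)


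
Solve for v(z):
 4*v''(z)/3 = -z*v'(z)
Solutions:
 v(z) = C1 + C2*erf(sqrt(6)*z/4)


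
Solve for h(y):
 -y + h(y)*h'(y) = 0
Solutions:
 h(y) = -sqrt(C1 + y^2)
 h(y) = sqrt(C1 + y^2)


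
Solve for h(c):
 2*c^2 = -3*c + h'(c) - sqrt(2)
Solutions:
 h(c) = C1 + 2*c^3/3 + 3*c^2/2 + sqrt(2)*c


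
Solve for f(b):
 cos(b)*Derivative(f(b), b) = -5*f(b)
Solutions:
 f(b) = C1*sqrt(sin(b) - 1)*(sin(b)^2 - 2*sin(b) + 1)/(sqrt(sin(b) + 1)*(sin(b)^2 + 2*sin(b) + 1))


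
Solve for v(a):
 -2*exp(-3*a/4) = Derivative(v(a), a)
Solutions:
 v(a) = C1 + 8*exp(-3*a/4)/3


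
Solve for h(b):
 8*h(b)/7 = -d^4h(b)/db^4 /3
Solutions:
 h(b) = (C1*sin(6^(1/4)*7^(3/4)*b/7) + C2*cos(6^(1/4)*7^(3/4)*b/7))*exp(-6^(1/4)*7^(3/4)*b/7) + (C3*sin(6^(1/4)*7^(3/4)*b/7) + C4*cos(6^(1/4)*7^(3/4)*b/7))*exp(6^(1/4)*7^(3/4)*b/7)
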